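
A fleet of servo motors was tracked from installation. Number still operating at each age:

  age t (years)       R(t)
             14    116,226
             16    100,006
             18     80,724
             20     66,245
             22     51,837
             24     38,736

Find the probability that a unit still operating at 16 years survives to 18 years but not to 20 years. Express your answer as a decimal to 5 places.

This is the probability of reaching 18 but not 20, conditional on being operational at 16: (R(18) − R(20)) / R(16).
= (80,724 − 66,245) / 100,006 = 14,479 / 100,006 = 0.144781.

0.14478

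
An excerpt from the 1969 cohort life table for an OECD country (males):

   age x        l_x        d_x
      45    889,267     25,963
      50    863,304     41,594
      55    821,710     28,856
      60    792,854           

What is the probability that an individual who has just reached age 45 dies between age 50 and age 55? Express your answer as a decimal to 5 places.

0.04677

We want 5|5q45 = (l_50 − l_55)/l_45.
This is the probability of reaching 50 but not 55, conditional on being alive at 45: (l_50 − l_55) / l_45.
= (863,304 − 821,710) / 889,267 = 41,594 / 889,267 = 0.046773.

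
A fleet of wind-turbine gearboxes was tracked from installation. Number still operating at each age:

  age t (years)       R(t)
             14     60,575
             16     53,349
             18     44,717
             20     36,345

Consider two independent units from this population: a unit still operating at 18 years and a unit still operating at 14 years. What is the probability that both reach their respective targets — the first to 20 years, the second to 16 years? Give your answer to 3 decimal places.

p₁ = R(20)/R(18) = 36,345/44,717 = 0.812778; p₂ = R(16)/R(14) = 53,349/60,575 = 0.880710.
P(both) = p₁ × p₂ = 0.812778 × 0.880710 = 0.715822.

0.716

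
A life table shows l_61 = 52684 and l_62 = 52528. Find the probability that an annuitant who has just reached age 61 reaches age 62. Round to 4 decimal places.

We want 1p61 = l_62/l_61.
The conditional survival probability is l_62/l_61 = 52528/52684 = 0.997039.

0.9970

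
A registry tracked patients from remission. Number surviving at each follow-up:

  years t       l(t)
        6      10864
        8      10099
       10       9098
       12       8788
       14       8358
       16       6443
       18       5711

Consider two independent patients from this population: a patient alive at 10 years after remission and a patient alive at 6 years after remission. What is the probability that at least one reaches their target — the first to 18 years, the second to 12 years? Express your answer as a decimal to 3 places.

0.929

p₁ = l(18)/l(10) = 5711/9098 = 0.627720; p₂ = l(12)/l(6) = 8788/10864 = 0.808910.
P(at least one) = 1 − (1−p₁)(1−p₂) = 1 − 0.372280 × 0.191090 = 0.928861.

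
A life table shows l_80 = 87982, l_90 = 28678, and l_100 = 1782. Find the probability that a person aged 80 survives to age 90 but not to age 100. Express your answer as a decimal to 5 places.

0.30570

We want 10|10q80 = (l_90 − l_100)/l_80.
This is the probability of reaching 90 but not 100, conditional on being alive at 80: (l_90 − l_100) / l_80.
= (28678 − 1782) / 87982 = 26896 / 87982 = 0.305699.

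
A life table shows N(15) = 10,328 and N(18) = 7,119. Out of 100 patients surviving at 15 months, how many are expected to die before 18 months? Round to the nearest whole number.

The relevant probability is 1 − 7,119/10,328 = 0.310709.
Expected number = 100 × 0.310709 = 31.

31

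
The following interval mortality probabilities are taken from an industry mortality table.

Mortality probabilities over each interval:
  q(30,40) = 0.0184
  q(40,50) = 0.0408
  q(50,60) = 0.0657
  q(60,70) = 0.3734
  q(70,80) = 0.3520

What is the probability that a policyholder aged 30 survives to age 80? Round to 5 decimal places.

Chaining the interval survival probabilities: (1 − 0.0184) × (1 − 0.0408) × (1 − 0.0657) × (1 − 0.3734) × (1 − 0.3520).
= 0.9816 × 0.9592 × 0.9343 × 0.6266 × 0.6480 = 0.357187.

0.35719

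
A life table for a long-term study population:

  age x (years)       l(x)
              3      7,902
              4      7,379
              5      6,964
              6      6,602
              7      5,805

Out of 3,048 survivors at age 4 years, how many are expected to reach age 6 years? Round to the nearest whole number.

The relevant probability is 6,602/7,379 = 0.894701.
Expected number = 3,048 × 0.894701 = 2727.

2727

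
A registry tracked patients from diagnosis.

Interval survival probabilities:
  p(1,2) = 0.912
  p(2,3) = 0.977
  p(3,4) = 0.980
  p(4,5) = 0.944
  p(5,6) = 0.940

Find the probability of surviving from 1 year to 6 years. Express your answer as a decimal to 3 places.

Survival from 1 to 6 is the product of surviving each interval: 0.912 × 0.977 × 0.980 × 0.944 × 0.940.
= 0.774846.

0.775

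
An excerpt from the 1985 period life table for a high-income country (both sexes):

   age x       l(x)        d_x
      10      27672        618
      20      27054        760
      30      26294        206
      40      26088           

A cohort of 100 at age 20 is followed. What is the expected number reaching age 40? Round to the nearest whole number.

96

The relevant probability is 26088/27054 = 0.964294.
Expected number = 100 × 0.964294 = 96.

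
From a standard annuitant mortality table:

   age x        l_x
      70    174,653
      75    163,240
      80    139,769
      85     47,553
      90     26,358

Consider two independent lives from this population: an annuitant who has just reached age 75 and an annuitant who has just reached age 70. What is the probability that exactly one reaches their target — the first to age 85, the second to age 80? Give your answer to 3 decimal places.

0.625

p₁ = l_85/l_75 = 47,553/163,240 = 0.291307; p₂ = l_80/l_70 = 139,769/174,653 = 0.800267.
P(exactly one) = p₁(1−p₂) + (1−p₁)p₂ = 0.058184 + 0.567144 = 0.625327.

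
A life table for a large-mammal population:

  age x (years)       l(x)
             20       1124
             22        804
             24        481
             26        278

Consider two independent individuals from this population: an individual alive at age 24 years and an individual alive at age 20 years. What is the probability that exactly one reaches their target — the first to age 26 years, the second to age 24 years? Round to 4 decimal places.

0.5112

p₁ = l(26)/l(24) = 278/481 = 0.577963; p₂ = l(24)/l(20) = 481/1124 = 0.427936.
P(exactly one) = p₁(1−p₂) + (1−p₁)p₂ = 0.330632 + 0.180605 = 0.511237.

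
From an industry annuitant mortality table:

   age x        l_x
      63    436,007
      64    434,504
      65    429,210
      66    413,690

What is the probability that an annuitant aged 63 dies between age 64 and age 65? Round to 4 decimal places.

This is the probability of reaching 64 but not 65, conditional on being alive at 63: (l_64 − l_65) / l_63.
= (434,504 − 429,210) / 436,007 = 5,294 / 436,007 = 0.012142.

0.0121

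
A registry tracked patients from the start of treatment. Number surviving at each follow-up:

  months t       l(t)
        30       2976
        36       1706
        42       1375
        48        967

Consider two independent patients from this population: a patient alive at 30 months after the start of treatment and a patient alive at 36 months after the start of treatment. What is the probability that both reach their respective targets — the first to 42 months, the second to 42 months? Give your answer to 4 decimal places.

0.3724

p₁ = l(42)/l(30) = 1375/2976 = 0.462030; p₂ = l(42)/l(36) = 1375/1706 = 0.805979.
P(both) = p₁ × p₂ = 0.462030 × 0.805979 = 0.372386.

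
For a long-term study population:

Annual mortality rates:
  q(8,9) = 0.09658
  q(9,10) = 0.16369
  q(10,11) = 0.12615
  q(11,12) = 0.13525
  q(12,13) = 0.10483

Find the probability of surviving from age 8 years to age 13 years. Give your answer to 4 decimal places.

Survival from 8 to 13 is the product of surviving each interval: (1 − 0.09658) × (1 − 0.16369) × (1 − 0.12615) × (1 − 0.13525) × (1 − 0.10483).
= 0.90342 × 0.83631 × 0.87385 × 0.86475 × 0.89517 = 0.511081.

0.5111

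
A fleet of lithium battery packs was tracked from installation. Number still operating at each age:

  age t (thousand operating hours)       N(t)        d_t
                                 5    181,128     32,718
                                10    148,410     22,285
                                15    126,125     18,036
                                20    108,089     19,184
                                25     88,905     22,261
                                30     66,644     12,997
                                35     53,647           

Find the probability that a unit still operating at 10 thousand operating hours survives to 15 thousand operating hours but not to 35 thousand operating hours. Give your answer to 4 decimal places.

This is the probability of reaching 15 but not 35, conditional on being operational at 10: (N(15) − N(35)) / N(10).
= (126,125 − 53,647) / 148,410 = 72,478 / 148,410 = 0.488363.

0.4884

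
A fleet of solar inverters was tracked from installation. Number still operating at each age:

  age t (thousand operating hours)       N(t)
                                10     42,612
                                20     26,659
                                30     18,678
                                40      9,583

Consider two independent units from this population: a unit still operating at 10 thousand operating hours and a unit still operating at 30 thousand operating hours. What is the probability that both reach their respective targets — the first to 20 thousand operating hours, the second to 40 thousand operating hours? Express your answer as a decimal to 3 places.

0.321

p₁ = N(20)/N(10) = 26,659/42,612 = 0.625622; p₂ = N(40)/N(30) = 9,583/18,678 = 0.513063.
P(both) = p₁ × p₂ = 0.625622 × 0.513063 = 0.320984.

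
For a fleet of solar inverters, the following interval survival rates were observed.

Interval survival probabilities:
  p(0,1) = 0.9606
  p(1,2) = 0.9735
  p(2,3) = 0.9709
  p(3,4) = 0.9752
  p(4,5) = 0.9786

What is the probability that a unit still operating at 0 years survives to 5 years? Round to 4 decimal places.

Chaining the interval survival probabilities: 0.9606 × 0.9735 × 0.9709 × 0.9752 × 0.9786.
= 0.866467.

0.8665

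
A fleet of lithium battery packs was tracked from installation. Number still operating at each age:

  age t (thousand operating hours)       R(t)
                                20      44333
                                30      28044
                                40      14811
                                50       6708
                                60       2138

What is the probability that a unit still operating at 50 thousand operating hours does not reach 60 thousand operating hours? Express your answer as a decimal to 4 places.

0.6813

P(fail before 60 | operational at 50) = 1 − R(60)/R(50) = 1 − 2138/6708 = (4570)/6708 = 0.681276.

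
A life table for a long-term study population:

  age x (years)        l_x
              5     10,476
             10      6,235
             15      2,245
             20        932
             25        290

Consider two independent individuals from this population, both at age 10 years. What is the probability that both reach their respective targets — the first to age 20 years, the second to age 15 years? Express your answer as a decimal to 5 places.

p₁ = l_20/l_10 = 932/6,235 = 0.149479; p₂ = l_15/l_10 = 2,245/6,235 = 0.360064.
P(both) = p₁ × p₂ = 0.149479 × 0.360064 = 0.053822.

0.05382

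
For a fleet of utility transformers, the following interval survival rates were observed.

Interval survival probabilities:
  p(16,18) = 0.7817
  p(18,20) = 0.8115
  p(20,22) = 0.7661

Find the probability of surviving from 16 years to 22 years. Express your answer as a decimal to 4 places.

0.4860

Survival from 16 to 22 is the product of surviving each interval: 0.7817 × 0.8115 × 0.7661.
= 0.485975.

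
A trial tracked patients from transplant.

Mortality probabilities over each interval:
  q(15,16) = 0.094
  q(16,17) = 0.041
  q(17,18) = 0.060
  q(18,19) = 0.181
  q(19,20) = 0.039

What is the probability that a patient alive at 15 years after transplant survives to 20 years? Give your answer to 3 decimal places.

0.643

The overall survival probability is (1 − 0.094) × (1 − 0.041) × (1 − 0.060) × (1 − 0.181) × (1 − 0.039).
= 0.906 × 0.959 × 0.940 × 0.819 × 0.961 = 0.642809.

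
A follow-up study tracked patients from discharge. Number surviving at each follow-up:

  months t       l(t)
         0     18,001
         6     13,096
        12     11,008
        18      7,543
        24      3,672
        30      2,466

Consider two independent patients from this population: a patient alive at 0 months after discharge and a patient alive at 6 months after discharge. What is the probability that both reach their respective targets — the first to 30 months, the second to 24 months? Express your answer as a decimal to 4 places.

0.0384

p₁ = l(30)/l(0) = 2,466/18,001 = 0.136992; p₂ = l(24)/l(6) = 3,672/13,096 = 0.280391.
P(both) = p₁ × p₂ = 0.136992 × 0.280391 = 0.038411.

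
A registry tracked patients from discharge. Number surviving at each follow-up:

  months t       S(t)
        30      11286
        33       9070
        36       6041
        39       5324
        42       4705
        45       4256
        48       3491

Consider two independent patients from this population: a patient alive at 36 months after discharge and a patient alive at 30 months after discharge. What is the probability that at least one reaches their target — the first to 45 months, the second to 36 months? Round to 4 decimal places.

p₁ = S(45)/S(36) = 4256/6041 = 0.704519; p₂ = S(36)/S(30) = 6041/11286 = 0.535265.
P(at least one) = 1 − (1−p₁)(1−p₂) = 1 − 0.295481 × 0.464735 = 0.862680.

0.8627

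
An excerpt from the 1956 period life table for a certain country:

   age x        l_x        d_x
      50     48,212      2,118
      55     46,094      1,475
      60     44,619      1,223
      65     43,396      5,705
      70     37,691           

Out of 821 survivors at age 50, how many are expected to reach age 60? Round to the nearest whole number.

760

The relevant probability is 44,619/48,212 = 0.925475.
Expected number = 821 × 0.925475 = 760.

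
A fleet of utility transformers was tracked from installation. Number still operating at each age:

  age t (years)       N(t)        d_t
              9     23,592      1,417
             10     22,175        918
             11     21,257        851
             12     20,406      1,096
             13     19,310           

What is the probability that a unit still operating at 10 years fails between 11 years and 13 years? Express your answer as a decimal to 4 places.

This is the probability of reaching 11 but not 13, conditional on being operational at 10: (N(11) − N(13)) / N(10).
= (21,257 − 19,310) / 22,175 = 1,947 / 22,175 = 0.087802.

0.0878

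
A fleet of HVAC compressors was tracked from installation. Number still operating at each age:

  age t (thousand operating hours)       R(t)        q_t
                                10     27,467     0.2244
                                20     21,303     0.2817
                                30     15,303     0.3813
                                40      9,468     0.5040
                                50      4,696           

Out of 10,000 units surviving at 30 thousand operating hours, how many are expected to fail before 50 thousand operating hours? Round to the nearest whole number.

6931

The relevant probability is 1 − 4,696/15,303 = 0.693132.
Expected number = 10,000 × 0.693132 = 6931.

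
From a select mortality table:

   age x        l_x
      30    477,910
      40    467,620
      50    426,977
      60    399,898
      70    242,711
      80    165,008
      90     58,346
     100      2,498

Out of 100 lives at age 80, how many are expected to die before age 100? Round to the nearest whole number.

98

The relevant probability is 1 − 2,498/165,008 = 0.984861.
Expected number = 100 × 0.984861 = 98.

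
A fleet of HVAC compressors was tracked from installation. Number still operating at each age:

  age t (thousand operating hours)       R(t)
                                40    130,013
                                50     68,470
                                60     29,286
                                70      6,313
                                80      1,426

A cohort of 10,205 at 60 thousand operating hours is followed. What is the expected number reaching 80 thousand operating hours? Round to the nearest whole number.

497

The relevant probability is 1,426/29,286 = 0.048692.
Expected number = 10,205 × 0.048692 = 497.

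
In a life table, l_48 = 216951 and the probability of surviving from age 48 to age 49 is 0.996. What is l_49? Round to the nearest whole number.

216083

l_49 = l_48 × p = 216951 × 0.996 = 216083.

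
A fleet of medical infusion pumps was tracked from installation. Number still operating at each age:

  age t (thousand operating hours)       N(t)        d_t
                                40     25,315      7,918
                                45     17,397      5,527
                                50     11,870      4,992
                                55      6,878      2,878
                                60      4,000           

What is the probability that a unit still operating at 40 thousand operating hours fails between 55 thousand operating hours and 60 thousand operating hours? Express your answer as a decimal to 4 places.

0.1137

This is the probability of reaching 55 but not 60, conditional on being operational at 40: (N(55) − N(60)) / N(40).
= (6,878 − 4,000) / 25,315 = 2,878 / 25,315 = 0.113688.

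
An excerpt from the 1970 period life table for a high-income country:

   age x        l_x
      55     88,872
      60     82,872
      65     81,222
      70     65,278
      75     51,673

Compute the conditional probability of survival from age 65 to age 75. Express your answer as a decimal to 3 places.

We want 10p65 = l_75/l_65.
The conditional survival probability is l_75/l_65 = 51,673/81,222 = 0.636195.

0.636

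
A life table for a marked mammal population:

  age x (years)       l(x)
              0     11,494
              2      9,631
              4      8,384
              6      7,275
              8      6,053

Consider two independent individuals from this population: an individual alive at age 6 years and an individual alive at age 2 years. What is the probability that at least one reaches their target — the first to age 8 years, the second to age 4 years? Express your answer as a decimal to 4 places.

0.9783

p₁ = l(8)/l(6) = 6,053/7,275 = 0.832027; p₂ = l(4)/l(2) = 8,384/9,631 = 0.870522.
P(at least one) = 1 − (1−p₁)(1−p₂) = 1 − 0.167973 × 0.129478 = 0.978251.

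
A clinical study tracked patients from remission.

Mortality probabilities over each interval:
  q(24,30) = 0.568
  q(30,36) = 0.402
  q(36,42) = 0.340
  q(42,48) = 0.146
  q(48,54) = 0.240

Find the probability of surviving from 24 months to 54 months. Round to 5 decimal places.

The overall survival probability is (1 − 0.568) × (1 − 0.402) × (1 − 0.340) × (1 − 0.146) × (1 − 0.240).
= 0.432 × 0.598 × 0.660 × 0.854 × 0.760 = 0.110662.

0.11066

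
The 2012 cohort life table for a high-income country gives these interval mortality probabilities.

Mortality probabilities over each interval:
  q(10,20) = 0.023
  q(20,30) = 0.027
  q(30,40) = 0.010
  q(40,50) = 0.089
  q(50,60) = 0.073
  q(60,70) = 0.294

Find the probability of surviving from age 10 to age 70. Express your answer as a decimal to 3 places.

0.561

P(survive 10→70) = (1 − 0.023) × (1 − 0.027) × (1 − 0.010) × (1 − 0.089) × (1 − 0.073) × (1 − 0.294).
= 0.977 × 0.973 × 0.990 × 0.911 × 0.927 × 0.706 = 0.561107.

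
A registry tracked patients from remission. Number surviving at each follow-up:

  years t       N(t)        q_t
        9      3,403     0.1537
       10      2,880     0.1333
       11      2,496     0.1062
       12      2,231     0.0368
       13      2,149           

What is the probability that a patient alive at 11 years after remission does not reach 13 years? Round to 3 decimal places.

P(die before 13 | alive at 11) = 1 − N(13)/N(11) = 1 − 2,149/2,496 = (347)/2,496 = 0.139022.

0.139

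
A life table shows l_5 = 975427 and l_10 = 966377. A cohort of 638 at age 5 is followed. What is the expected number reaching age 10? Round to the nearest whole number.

632

The relevant probability is 966377/975427 = 0.990722.
Expected number = 638 × 0.990722 = 632.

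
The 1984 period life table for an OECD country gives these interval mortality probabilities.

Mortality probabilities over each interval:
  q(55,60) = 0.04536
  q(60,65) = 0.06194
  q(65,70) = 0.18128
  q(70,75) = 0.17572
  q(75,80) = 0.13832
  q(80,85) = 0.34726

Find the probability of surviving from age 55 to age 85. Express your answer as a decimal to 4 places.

The overall survival probability is (1 − 0.04536) × (1 − 0.06194) × (1 − 0.18128) × (1 − 0.17572) × (1 − 0.13832) × (1 − 0.34726).
= 0.95464 × 0.93806 × 0.81872 × 0.82428 × 0.86168 × 0.65274 = 0.339912.

0.3399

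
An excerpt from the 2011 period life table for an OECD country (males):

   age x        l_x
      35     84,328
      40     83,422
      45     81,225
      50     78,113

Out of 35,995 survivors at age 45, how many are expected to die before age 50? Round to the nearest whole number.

The relevant probability is 1 − 78,113/81,225 = 0.038313.
Expected number = 35,995 × 0.038313 = 1379.

1379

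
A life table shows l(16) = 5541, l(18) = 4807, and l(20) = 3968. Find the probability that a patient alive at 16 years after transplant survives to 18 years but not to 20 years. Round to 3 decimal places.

This is the probability of reaching 18 but not 20, conditional on being alive at 16: (l(18) − l(20)) / l(16).
= (4807 − 3968) / 5541 = 839 / 5541 = 0.151417.

0.151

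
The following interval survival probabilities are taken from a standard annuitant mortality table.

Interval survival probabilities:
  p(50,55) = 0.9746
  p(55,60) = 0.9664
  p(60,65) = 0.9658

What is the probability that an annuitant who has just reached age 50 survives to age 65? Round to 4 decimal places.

Chaining the interval survival probabilities: 0.9746 × 0.9664 × 0.9658.
= 0.909642.

0.9096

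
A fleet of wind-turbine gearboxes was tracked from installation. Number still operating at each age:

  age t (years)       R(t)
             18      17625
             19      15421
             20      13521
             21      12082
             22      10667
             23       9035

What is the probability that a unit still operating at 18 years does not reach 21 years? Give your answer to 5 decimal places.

0.31450

P(fail before 21 | operational at 18) = 1 − R(21)/R(18) = 1 − 12082/17625 = (5543)/17625 = 0.314496.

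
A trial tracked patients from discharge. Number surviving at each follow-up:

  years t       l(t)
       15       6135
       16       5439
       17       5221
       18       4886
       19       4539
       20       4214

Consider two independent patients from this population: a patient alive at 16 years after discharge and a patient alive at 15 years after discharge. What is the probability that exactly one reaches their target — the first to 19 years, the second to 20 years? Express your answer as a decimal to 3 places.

0.375

p₁ = l(19)/l(16) = 4539/5439 = 0.834528; p₂ = l(20)/l(15) = 4214/6135 = 0.686879.
P(exactly one) = p₁(1−p₂) + (1−p₁)p₂ = 0.261308 + 0.113659 = 0.374967.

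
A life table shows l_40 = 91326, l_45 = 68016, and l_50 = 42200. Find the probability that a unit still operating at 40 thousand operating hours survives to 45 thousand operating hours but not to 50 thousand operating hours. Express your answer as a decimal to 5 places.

This is the probability of reaching 45 but not 50, conditional on being operational at 40: (l_45 − l_50) / l_40.
= (68016 − 42200) / 91326 = 25816 / 91326 = 0.282680.

0.28268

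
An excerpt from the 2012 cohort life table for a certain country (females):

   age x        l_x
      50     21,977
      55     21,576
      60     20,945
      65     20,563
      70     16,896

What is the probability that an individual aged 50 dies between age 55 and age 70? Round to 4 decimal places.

0.2129

We want 5|15q50 = (l_55 − l_70)/l_50.
This is the probability of reaching 55 but not 70, conditional on being alive at 50: (l_55 − l_70) / l_50.
= (21,576 − 16,896) / 21,977 = 4,680 / 21,977 = 0.212950.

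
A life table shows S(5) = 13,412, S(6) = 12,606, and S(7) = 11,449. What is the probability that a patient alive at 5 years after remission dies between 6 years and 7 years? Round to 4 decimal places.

This is the probability of reaching 6 but not 7, conditional on being alive at 5: (S(6) − S(7)) / S(5).
= (12,606 − 11,449) / 13,412 = 1,157 / 13,412 = 0.086266.

0.0863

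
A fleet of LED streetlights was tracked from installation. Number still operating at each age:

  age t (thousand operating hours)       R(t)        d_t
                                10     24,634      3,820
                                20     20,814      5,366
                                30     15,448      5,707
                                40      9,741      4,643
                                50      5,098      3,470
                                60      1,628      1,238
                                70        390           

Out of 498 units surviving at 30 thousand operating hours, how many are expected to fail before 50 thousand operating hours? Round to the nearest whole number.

334

The relevant probability is 1 − 5,098/15,448 = 0.669990.
Expected number = 498 × 0.669990 = 334.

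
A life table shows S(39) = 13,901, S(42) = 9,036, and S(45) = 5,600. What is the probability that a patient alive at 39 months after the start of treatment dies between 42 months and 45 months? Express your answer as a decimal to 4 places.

0.2472

This is the probability of reaching 42 but not 45, conditional on being alive at 39: (S(42) − S(45)) / S(39).
= (9,036 − 5,600) / 13,901 = 3,436 / 13,901 = 0.247176.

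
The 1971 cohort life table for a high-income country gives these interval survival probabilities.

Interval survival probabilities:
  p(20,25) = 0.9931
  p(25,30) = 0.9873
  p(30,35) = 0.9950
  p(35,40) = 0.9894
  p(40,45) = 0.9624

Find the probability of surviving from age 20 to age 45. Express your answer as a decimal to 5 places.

P(survive 20→45) = 0.9931 × 0.9873 × 0.9950 × 0.9894 × 0.9624.
= 0.928951.

0.92895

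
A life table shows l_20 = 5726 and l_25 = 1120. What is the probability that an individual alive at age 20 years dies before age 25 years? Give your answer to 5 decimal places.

P(die before 25 | alive at 20) = 1 − l_25/l_20 = 1 − 1120/5726 = (4606)/5726 = 0.804401.

0.80440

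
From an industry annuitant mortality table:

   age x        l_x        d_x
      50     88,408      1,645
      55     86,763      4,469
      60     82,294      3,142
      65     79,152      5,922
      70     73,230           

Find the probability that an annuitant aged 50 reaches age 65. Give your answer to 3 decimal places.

We want 15p50 = l_65/l_50.
The conditional survival probability is l_65/l_50 = 79,152/88,408 = 0.895304.

0.895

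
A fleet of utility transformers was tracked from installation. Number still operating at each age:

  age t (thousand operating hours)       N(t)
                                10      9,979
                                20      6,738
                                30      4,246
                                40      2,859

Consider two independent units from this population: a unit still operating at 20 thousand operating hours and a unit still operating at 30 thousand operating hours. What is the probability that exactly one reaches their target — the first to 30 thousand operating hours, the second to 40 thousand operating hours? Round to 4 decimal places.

p₁ = N(30)/N(20) = 4,246/6,738 = 0.630157; p₂ = N(40)/N(30) = 2,859/4,246 = 0.673340.
P(exactly one) = p₁(1−p₂) + (1−p₁)p₂ = 0.205847 + 0.249030 = 0.454877.

0.4549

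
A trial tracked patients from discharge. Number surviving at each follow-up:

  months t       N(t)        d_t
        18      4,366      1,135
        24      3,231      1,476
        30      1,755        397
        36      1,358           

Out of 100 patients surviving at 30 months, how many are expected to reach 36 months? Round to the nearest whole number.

The relevant probability is 1,358/1,755 = 0.773789.
Expected number = 100 × 0.773789 = 77.

77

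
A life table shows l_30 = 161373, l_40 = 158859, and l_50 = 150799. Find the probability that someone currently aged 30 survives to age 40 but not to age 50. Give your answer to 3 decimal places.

We want 10|10q30 = (l_40 − l_50)/l_30.
This is the probability of reaching 40 but not 50, conditional on being alive at 30: (l_40 − l_50) / l_30.
= (158859 − 150799) / 161373 = 8060 / 161373 = 0.049946.

0.050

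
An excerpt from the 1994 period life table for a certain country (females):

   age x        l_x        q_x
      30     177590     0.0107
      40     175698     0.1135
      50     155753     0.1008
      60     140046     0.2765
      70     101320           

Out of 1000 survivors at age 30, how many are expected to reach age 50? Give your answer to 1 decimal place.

The relevant probability is 155753/177590 = 0.877037.
Expected number = 1000 × 0.877037 = 877.0.

877.0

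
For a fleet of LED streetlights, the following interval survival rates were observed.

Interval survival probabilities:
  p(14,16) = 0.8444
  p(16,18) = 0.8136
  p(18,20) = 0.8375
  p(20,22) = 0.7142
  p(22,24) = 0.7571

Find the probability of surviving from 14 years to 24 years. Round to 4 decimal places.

Chaining the interval survival probabilities: 0.8444 × 0.8136 × 0.8375 × 0.7142 × 0.7571.
= 0.311112.

0.3111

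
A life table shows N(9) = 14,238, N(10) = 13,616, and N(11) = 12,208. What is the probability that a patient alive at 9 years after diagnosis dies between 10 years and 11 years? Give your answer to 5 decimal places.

0.09889

This is the probability of reaching 10 but not 11, conditional on being alive at 9: (N(10) − N(11)) / N(9).
= (13,616 − 12,208) / 14,238 = 1,408 / 14,238 = 0.098890.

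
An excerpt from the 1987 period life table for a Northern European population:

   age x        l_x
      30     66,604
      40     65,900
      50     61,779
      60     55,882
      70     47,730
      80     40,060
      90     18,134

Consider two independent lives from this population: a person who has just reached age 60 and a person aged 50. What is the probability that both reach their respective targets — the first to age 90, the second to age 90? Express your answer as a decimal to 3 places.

p₁ = l_90/l_60 = 18,134/55,882 = 0.324505; p₂ = l_90/l_50 = 18,134/61,779 = 0.293530.
P(both) = p₁ × p₂ = 0.324505 × 0.293530 = 0.095252.

0.095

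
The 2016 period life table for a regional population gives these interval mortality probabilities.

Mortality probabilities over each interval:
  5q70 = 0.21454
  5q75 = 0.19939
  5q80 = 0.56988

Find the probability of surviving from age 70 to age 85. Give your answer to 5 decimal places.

The overall survival probability is (1 − 0.21454) × (1 − 0.19939) × (1 − 0.56988).
= 0.78546 × 0.80061 × 0.43012 = 0.270480.

0.27048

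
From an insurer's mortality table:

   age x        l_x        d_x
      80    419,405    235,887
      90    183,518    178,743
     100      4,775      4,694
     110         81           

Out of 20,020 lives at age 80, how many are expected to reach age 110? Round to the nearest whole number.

The relevant probability is 81/419,405 = 0.000193.
Expected number = 20,020 × 0.000193 = 4.

4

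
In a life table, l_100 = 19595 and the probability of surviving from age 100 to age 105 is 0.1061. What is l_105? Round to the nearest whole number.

l_105 = l_100 × p = 19595 × 0.1061 = 2079.

2079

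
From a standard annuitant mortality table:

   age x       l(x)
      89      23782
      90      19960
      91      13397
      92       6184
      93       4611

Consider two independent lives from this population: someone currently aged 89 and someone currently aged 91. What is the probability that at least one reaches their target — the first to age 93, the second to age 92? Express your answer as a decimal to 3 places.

0.566

p₁ = l(93)/l(89) = 4611/23782 = 0.193886; p₂ = l(92)/l(91) = 6184/13397 = 0.461596.
P(at least one) = 1 − (1−p₁)(1−p₂) = 1 − 0.806114 × 0.538404 = 0.565985.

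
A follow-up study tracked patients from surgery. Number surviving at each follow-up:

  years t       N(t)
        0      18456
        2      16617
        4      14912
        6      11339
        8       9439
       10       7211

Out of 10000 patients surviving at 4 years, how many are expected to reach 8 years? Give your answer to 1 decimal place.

6329.8

The relevant probability is 9439/14912 = 0.632980.
Expected number = 10000 × 0.632980 = 6329.8.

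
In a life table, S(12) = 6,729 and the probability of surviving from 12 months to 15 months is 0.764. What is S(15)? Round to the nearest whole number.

S(15) = S(12) × p = 6,729 × 0.764 = 5141.

5141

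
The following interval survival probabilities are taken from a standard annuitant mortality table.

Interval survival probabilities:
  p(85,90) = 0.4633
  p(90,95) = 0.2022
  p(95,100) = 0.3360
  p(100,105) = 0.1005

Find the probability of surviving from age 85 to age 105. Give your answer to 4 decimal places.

Survival from 85 to 105 is the product of surviving each interval: 0.4633 × 0.2022 × 0.3360 × 0.1005.
= 0.003163.

0.0032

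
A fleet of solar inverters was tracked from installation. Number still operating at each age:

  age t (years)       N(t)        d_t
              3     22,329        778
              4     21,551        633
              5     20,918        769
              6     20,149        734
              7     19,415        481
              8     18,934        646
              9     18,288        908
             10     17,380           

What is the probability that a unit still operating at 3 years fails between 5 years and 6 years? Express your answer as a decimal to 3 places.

0.034

This is the probability of reaching 5 but not 6, conditional on being operational at 3: (N(5) − N(6)) / N(3).
= (20,918 − 20,149) / 22,329 = 769 / 22,329 = 0.034440.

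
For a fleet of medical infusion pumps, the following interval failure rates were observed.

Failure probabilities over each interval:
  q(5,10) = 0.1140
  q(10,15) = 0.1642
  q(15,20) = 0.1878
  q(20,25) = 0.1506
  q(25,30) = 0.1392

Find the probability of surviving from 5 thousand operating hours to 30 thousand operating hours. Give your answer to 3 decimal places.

0.440

P(survive 5→30) = (1 − 0.1140) × (1 − 0.1642) × (1 − 0.1878) × (1 − 0.1506) × (1 − 0.1392).
= 0.8860 × 0.8358 × 0.8122 × 0.8494 × 0.8608 = 0.439758.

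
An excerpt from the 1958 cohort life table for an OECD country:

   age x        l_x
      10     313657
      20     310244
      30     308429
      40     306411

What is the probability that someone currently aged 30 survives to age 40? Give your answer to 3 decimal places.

The conditional survival probability is l_40/l_30 = 306411/308429 = 0.993457.

0.993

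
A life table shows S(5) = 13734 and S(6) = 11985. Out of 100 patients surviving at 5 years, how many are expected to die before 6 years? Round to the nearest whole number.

13

The relevant probability is 1 − 11985/13734 = 0.127348.
Expected number = 100 × 0.127348 = 13.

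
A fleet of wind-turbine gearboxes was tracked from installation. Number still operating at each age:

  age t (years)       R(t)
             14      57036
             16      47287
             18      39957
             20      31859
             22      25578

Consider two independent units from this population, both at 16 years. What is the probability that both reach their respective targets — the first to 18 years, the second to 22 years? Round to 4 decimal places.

0.4571

p₁ = R(18)/R(16) = 39957/47287 = 0.844989; p₂ = R(22)/R(16) = 25578/47287 = 0.540910.
P(both) = p₁ × p₂ = 0.844989 × 0.540910 = 0.457063.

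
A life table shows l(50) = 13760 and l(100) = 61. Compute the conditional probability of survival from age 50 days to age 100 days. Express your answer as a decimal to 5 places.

The conditional survival probability is l(100)/l(50) = 61/13760 = 0.004433.

0.00443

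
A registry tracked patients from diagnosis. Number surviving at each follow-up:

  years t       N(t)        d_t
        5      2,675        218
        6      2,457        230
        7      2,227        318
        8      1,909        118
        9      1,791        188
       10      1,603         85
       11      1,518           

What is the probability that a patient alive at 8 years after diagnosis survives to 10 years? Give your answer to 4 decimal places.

0.8397

The conditional survival probability is N(10)/N(8) = 1,603/1,909 = 0.839707.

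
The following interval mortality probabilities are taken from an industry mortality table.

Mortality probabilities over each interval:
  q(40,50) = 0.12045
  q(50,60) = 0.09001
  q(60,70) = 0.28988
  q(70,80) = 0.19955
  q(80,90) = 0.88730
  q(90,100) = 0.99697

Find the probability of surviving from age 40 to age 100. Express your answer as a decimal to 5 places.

Chaining the interval survival probabilities: (1 − 0.12045) × (1 − 0.09001) × (1 − 0.28988) × (1 − 0.19955) × (1 − 0.88730) × (1 − 0.99697).
= 0.87955 × 0.90999 × 0.71012 × 0.80045 × 0.11270 × 0.00303 = 0.000155.

0.00016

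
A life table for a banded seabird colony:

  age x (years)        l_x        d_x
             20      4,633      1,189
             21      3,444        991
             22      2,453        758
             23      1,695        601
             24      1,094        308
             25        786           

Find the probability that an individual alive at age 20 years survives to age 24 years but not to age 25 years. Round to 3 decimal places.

This is the probability of reaching 24 but not 25, conditional on being alive at 20: (l_24 − l_25) / l_20.
= (1,094 − 786) / 4,633 = 308 / 4,633 = 0.066480.

0.066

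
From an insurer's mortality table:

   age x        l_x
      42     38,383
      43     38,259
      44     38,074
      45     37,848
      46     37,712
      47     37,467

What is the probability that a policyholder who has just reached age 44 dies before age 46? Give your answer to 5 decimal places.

P(die before 46 | alive at 44) = 1 − l_46/l_44 = 1 − 37,712/38,074 = (362)/38,074 = 0.009508.

0.00951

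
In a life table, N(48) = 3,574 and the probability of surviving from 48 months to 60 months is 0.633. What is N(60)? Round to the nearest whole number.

2262

N(60) = N(48) × p = 3,574 × 0.633 = 2262.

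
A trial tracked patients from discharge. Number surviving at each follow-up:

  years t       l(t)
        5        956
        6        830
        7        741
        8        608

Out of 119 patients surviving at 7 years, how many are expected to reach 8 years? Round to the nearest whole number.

98

The relevant probability is 608/741 = 0.820513.
Expected number = 119 × 0.820513 = 98.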